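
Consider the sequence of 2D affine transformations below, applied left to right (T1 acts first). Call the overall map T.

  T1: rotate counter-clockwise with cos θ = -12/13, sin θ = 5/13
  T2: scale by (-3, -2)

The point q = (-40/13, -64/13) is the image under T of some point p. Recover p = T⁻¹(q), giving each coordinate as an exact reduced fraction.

T1 = [-12/13 -5/13 0; 5/13 -12/13 0; 0 0 1]
T2·T1 = [36/13 15/13 0; -10/13 24/13 0; 0 0 1]
det M = 6; M⁻¹ = [4/13 -5/26 0; 5/39 6/13 0; 0 0 1]
M⁻¹ · (-40/13, -64/13)ᵀ = (0, -8/3)ᵀ

p = (0, -8/3)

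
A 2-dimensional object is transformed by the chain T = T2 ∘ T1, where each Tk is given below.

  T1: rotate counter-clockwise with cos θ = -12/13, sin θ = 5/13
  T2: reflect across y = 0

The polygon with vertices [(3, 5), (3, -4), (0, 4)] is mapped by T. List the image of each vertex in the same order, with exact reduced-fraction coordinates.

T1 rotate counter-clockwise with cos θ = -12/13, sin θ = 5/13: (3, 5) → (-61/13, -45/13); (3, -4) → (-16/13, 63/13); (0, 4) → (-20/13, -48/13)
T2 reflect across y = 0: (-61/13, -45/13) → (-61/13, 45/13); (-16/13, 63/13) → (-16/13, -63/13); (-20/13, -48/13) → (-20/13, 48/13)

image vertices: (-61/13, 45/13), (-16/13, -63/13), (-20/13, 48/13)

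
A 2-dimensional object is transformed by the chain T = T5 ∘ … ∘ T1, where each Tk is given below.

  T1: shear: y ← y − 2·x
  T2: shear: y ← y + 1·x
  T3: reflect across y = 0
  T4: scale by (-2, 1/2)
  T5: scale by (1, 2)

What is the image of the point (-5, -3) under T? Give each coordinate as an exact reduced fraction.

T(p) = (10, -2)

T1 shear: y ← y − 2·x: (-5, -3) → (-5, 7)
T2 shear: y ← y + 1·x: (-5, 7) → (-5, 2)
T3 reflect across y = 0: (-5, 2) → (-5, -2)
T4 scale by (-2, 1/2): (-5, -2) → (10, -1)
T5 scale by (1, 2): (10, -1) → (10, -2)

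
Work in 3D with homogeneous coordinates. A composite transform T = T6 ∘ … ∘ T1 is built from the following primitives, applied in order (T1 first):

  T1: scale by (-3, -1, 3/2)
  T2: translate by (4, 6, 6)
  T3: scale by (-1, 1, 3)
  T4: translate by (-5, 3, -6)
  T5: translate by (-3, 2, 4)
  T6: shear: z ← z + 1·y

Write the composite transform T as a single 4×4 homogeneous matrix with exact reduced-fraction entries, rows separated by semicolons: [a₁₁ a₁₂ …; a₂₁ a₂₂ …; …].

T1 = [-3 0 0 0; 0 -1 0 0; 0 0 3/2 0; 0 0 0 1]
T2·T1 = [-3 0 0 4; 0 -1 0 6; 0 0 3/2 6; 0 0 0 1]
T3·…·T1 = [3 0 0 -4; 0 -1 0 6; 0 0 9/2 18; 0 0 0 1]
T4·…·T1 = [3 0 0 -9; 0 -1 0 9; 0 0 9/2 12; 0 0 0 1]
T5·…·T1 = [3 0 0 -12; 0 -1 0 11; 0 0 9/2 16; 0 0 0 1]
T6·…·T1 = [3 0 0 -12; 0 -1 0 11; 0 -1 9/2 27; 0 0 0 1]

T = [3 0 0 -12; 0 -1 0 11; 0 -1 9/2 27; 0 0 0 1]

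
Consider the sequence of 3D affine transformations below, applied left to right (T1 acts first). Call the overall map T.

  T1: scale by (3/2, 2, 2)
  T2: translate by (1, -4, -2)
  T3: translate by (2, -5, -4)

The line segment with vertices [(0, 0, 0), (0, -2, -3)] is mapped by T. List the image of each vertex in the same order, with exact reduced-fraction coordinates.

image vertices: (3, -9, -6), (3, -13, -12)

T1 scale by (3/2, 2, 2): (0, 0, 0) → (0, 0, 0); (0, -2, -3) → (0, -4, -6)
T2 translate by (1, -4, -2): (0, 0, 0) → (1, -4, -2); (0, -4, -6) → (1, -8, -8)
T3 translate by (2, -5, -4): (1, -4, -2) → (3, -9, -6); (1, -8, -8) → (3, -13, -12)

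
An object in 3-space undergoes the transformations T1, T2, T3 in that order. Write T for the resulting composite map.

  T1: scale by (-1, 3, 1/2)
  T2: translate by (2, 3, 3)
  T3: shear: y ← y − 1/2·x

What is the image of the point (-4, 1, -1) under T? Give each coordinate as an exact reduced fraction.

T(p) = (6, 3, 5/2)

T1 scale by (-1, 3, 1/2): (-4, 1, -1) → (4, 3, -1/2)
T2 translate by (2, 3, 3): (4, 3, -1/2) → (6, 6, 5/2)
T3 shear: y ← y − 1/2·x: (6, 6, 5/2) → (6, 3, 5/2)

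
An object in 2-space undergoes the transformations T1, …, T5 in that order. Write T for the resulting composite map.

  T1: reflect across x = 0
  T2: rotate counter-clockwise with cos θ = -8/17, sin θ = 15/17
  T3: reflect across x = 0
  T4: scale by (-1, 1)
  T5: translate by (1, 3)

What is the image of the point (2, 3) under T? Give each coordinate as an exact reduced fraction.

T(p) = (-12/17, -3/17)

T1 reflect across x = 0: (2, 3) → (-2, 3)
T2 rotate counter-clockwise with cos θ = -8/17, sin θ = 15/17: (-2, 3) → (-29/17, -54/17)
T3 reflect across x = 0: (-29/17, -54/17) → (29/17, -54/17)
T4 scale by (-1, 1): (29/17, -54/17) → (-29/17, -54/17)
T5 translate by (1, 3): (-29/17, -54/17) → (-12/17, -3/17)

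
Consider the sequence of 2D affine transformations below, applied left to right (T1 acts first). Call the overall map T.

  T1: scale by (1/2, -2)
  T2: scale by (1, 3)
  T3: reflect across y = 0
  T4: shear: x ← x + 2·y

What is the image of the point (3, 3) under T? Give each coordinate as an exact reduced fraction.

T(p) = (75/2, 18)

T1 scale by (1/2, -2): (3, 3) → (3/2, -6)
T2 scale by (1, 3): (3/2, -6) → (3/2, -18)
T3 reflect across y = 0: (3/2, -18) → (3/2, 18)
T4 shear: x ← x + 2·y: (3/2, 18) → (75/2, 18)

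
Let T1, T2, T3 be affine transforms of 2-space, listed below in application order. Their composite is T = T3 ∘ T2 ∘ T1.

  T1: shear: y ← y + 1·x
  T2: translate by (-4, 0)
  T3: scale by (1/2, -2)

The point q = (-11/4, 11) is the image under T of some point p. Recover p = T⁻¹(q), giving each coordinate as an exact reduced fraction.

p = (-3/2, -4)

T1 = [1 0 0; 1 1 0; 0 0 1]
T2·T1 = [1 0 -4; 1 1 0; 0 0 1]
T3·…·T1 = [1/2 0 -2; -2 -2 0; 0 0 1]
det M = -1; M⁻¹ = [2 0 4; -2 -1/2 -4; 0 0 1]
M⁻¹ · (-11/4, 11)ᵀ = (-3/2, -4)ᵀ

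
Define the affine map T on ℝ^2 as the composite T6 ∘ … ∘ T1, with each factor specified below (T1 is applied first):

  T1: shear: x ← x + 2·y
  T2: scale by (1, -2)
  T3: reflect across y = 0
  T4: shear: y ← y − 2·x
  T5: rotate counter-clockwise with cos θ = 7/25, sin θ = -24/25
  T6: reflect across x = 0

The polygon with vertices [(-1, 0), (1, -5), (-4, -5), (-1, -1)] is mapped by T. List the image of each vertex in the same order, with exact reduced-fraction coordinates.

T1 shear: x ← x + 2·y: (-1, 0) → (-1, 0); (1, -5) → (-9, -5); (-4, -5) → (-14, -5); (-1, -1) → (-3, -1)
T2 scale by (1, -2): (-1, 0) → (-1, 0); (-9, -5) → (-9, 10); (-14, -5) → (-14, 10); (-3, -1) → (-3, 2)
T3 reflect across y = 0: (-1, 0) → (-1, 0); (-9, 10) → (-9, -10); (-14, 10) → (-14, -10); (-3, 2) → (-3, -2)
T4 shear: y ← y − 2·x: (-1, 0) → (-1, 2); (-9, -10) → (-9, 8); (-14, -10) → (-14, 18); (-3, -2) → (-3, 4)
T5 rotate counter-clockwise with cos θ = 7/25, sin θ = -24/25: (-1, 2) → (41/25, 38/25); (-9, 8) → (129/25, 272/25); (-14, 18) → (334/25, 462/25); (-3, 4) → (3, 4)
T6 reflect across x = 0: (41/25, 38/25) → (-41/25, 38/25); (129/25, 272/25) → (-129/25, 272/25); (334/25, 462/25) → (-334/25, 462/25); (3, 4) → (-3, 4)

image vertices: (-41/25, 38/25), (-129/25, 272/25), (-334/25, 462/25), (-3, 4)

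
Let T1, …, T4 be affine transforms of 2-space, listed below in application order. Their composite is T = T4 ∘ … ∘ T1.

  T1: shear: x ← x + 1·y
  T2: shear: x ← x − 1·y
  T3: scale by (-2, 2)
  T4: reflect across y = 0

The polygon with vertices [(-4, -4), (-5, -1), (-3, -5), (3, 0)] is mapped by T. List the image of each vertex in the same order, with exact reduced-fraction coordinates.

image vertices: (8, 8), (10, 2), (6, 10), (-6, 0)

T1 shear: x ← x + 1·y: (-4, -4) → (-8, -4); (-5, -1) → (-6, -1); (-3, -5) → (-8, -5); (3, 0) → (3, 0)
T2 shear: x ← x − 1·y: (-8, -4) → (-4, -4); (-6, -1) → (-5, -1); (-8, -5) → (-3, -5); (3, 0) → (3, 0)
T3 scale by (-2, 2): (-4, -4) → (8, -8); (-5, -1) → (10, -2); (-3, -5) → (6, -10); (3, 0) → (-6, 0)
T4 reflect across y = 0: (8, -8) → (8, 8); (10, -2) → (10, 2); (6, -10) → (6, 10); (-6, 0) → (-6, 0)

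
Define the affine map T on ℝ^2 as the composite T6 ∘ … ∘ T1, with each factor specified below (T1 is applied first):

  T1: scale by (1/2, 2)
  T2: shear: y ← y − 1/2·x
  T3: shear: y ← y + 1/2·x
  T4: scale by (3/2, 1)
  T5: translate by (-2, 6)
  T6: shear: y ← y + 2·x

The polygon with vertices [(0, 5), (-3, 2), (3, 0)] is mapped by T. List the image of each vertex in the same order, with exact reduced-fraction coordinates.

image vertices: (-2, 12), (-17/4, 3/2), (1/4, 13/2)

T1 scale by (1/2, 2): (0, 5) → (0, 10); (-3, 2) → (-3/2, 4); (3, 0) → (3/2, 0)
T2 shear: y ← y − 1/2·x: (0, 10) → (0, 10); (-3/2, 4) → (-3/2, 19/4); (3/2, 0) → (3/2, -3/4)
T3 shear: y ← y + 1/2·x: (0, 10) → (0, 10); (-3/2, 19/4) → (-3/2, 4); (3/2, -3/4) → (3/2, 0)
T4 scale by (3/2, 1): (0, 10) → (0, 10); (-3/2, 4) → (-9/4, 4); (3/2, 0) → (9/4, 0)
T5 translate by (-2, 6): (0, 10) → (-2, 16); (-9/4, 4) → (-17/4, 10); (9/4, 0) → (1/4, 6)
T6 shear: y ← y + 2·x: (-2, 16) → (-2, 12); (-17/4, 10) → (-17/4, 3/2); (1/4, 6) → (1/4, 13/2)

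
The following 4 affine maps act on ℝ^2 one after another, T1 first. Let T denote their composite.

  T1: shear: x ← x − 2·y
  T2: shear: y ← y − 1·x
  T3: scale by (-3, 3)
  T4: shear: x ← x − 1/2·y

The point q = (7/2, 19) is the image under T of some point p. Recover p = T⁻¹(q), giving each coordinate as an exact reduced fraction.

p = (-1/3, 2)

T1 = [1 -2 0; 0 1 0; 0 0 1]
T2·T1 = [1 -2 0; -1 3 0; 0 0 1]
T3·…·T1 = [-3 6 0; -3 9 0; 0 0 1]
T4·…·T1 = [-3/2 3/2 0; -3 9 0; 0 0 1]
det M = -9; M⁻¹ = [-1 1/6 0; -1/3 1/6 0; 0 0 1]
M⁻¹ · (7/2, 19)ᵀ = (-1/3, 2)ᵀ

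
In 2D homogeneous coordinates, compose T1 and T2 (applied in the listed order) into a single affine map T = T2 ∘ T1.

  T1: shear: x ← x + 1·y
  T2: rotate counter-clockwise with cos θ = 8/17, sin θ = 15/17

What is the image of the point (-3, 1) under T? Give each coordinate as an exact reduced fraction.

T1 shear: x ← x + 1·y: (-3, 1) → (-2, 1)
T2 rotate counter-clockwise with cos θ = 8/17, sin θ = 15/17: (-2, 1) → (-31/17, -22/17)

T(p) = (-31/17, -22/17)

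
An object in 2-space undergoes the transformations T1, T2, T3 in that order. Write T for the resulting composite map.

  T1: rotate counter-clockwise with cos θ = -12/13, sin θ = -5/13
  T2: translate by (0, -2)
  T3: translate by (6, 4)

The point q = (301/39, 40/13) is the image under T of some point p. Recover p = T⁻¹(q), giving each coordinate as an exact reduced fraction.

p = (-2, -1/3)

T1 = [-12/13 5/13 0; -5/13 -12/13 0; 0 0 1]
T2·T1 = [-12/13 5/13 0; -5/13 -12/13 -2; 0 0 1]
T3·…·T1 = [-12/13 5/13 6; -5/13 -12/13 2; 0 0 1]
det M = 1; M⁻¹ = [-12/13 -5/13 82/13; 5/13 -12/13 -6/13; 0 0 1]
M⁻¹ · (301/39, 40/13)ᵀ = (-2, -1/3)ᵀ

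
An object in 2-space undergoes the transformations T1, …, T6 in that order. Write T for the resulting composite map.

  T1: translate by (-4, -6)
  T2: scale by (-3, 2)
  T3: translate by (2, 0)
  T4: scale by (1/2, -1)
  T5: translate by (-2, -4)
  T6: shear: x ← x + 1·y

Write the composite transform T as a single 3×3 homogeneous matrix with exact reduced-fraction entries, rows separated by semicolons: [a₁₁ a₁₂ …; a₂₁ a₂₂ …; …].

T1 = [1 0 -4; 0 1 -6; 0 0 1]
T2·T1 = [-3 0 12; 0 2 -12; 0 0 1]
T3·…·T1 = [-3 0 14; 0 2 -12; 0 0 1]
T4·…·T1 = [-3/2 0 7; 0 -2 12; 0 0 1]
T5·…·T1 = [-3/2 0 5; 0 -2 8; 0 0 1]
T6·…·T1 = [-3/2 -2 13; 0 -2 8; 0 0 1]

T = [-3/2 -2 13; 0 -2 8; 0 0 1]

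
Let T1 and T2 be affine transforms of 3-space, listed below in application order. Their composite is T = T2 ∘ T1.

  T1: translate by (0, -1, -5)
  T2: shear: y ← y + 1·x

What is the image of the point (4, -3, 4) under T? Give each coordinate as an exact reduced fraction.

T(p) = (4, 0, -1)

T1 translate by (0, -1, -5): (4, -3, 4) → (4, -4, -1)
T2 shear: y ← y + 1·x: (4, -4, -1) → (4, 0, -1)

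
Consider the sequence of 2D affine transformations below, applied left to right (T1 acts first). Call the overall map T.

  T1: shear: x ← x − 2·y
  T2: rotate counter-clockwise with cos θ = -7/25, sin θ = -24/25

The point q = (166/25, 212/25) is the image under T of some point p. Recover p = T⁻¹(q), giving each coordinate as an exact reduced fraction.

p = (-2, 4)

T1 = [1 -2 0; 0 1 0; 0 0 1]
T2·T1 = [-7/25 38/25 0; -24/25 41/25 0; 0 0 1]
det M = 1; M⁻¹ = [41/25 -38/25 0; 24/25 -7/25 0; 0 0 1]
M⁻¹ · (166/25, 212/25)ᵀ = (-2, 4)ᵀ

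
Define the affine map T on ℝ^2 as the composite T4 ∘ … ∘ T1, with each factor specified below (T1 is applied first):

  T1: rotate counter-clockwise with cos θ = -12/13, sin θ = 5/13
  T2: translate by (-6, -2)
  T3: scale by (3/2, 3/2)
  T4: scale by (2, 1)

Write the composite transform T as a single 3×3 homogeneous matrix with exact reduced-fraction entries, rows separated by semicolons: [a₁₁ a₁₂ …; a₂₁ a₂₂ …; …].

T1 = [-12/13 -5/13 0; 5/13 -12/13 0; 0 0 1]
T2·T1 = [-12/13 -5/13 -6; 5/13 -12/13 -2; 0 0 1]
T3·…·T1 = [-18/13 -15/26 -9; 15/26 -18/13 -3; 0 0 1]
T4·…·T1 = [-36/13 -15/13 -18; 15/26 -18/13 -3; 0 0 1]

T = [-36/13 -15/13 -18; 15/26 -18/13 -3; 0 0 1]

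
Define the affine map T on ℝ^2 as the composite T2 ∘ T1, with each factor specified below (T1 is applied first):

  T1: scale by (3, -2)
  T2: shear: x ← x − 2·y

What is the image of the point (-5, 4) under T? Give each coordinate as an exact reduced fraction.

T1 scale by (3, -2): (-5, 4) → (-15, -8)
T2 shear: x ← x − 2·y: (-15, -8) → (1, -8)

T(p) = (1, -8)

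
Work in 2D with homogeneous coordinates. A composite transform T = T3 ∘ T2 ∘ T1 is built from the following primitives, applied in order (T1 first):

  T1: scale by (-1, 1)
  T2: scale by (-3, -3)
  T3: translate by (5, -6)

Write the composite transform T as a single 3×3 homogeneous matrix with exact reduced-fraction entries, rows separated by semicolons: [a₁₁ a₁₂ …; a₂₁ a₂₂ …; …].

T = [3 0 5; 0 -3 -6; 0 0 1]

T1 = [-1 0 0; 0 1 0; 0 0 1]
T2·T1 = [3 0 0; 0 -3 0; 0 0 1]
T3·…·T1 = [3 0 5; 0 -3 -6; 0 0 1]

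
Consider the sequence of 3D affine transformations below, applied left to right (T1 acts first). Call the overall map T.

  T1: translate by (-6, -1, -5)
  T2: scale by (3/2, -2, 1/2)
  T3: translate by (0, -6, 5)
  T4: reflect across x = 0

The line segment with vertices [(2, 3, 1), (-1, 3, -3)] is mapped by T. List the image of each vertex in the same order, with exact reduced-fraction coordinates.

T1 translate by (-6, -1, -5): (2, 3, 1) → (-4, 2, -4); (-1, 3, -3) → (-7, 2, -8)
T2 scale by (3/2, -2, 1/2): (-4, 2, -4) → (-6, -4, -2); (-7, 2, -8) → (-21/2, -4, -4)
T3 translate by (0, -6, 5): (-6, -4, -2) → (-6, -10, 3); (-21/2, -4, -4) → (-21/2, -10, 1)
T4 reflect across x = 0: (-6, -10, 3) → (6, -10, 3); (-21/2, -10, 1) → (21/2, -10, 1)

image vertices: (6, -10, 3), (21/2, -10, 1)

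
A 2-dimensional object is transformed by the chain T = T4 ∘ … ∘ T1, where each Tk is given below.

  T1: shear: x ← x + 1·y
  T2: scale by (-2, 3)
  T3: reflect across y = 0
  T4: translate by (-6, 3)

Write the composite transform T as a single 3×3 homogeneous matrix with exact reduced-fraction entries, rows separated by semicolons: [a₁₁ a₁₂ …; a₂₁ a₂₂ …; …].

T1 = [1 1 0; 0 1 0; 0 0 1]
T2·T1 = [-2 -2 0; 0 3 0; 0 0 1]
T3·…·T1 = [-2 -2 0; 0 -3 0; 0 0 1]
T4·…·T1 = [-2 -2 -6; 0 -3 3; 0 0 1]

T = [-2 -2 -6; 0 -3 3; 0 0 1]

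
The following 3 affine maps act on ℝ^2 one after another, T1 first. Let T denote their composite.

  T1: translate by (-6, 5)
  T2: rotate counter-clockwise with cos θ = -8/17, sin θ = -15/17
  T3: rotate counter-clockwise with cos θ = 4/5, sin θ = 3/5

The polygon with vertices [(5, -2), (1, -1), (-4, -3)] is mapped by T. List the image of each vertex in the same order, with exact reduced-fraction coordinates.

image vertices: (239/85, 123/85), (271/85, 472/85), (38/85, 866/85)

T1 translate by (-6, 5): (5, -2) → (-1, 3); (1, -1) → (-5, 4); (-4, -3) → (-10, 2)
T2 rotate counter-clockwise with cos θ = -8/17, sin θ = -15/17: (-1, 3) → (53/17, -9/17); (-5, 4) → (100/17, 43/17); (-10, 2) → (110/17, 134/17)
T3 rotate counter-clockwise with cos θ = 4/5, sin θ = 3/5: (53/17, -9/17) → (239/85, 123/85); (100/17, 43/17) → (271/85, 472/85); (110/17, 134/17) → (38/85, 866/85)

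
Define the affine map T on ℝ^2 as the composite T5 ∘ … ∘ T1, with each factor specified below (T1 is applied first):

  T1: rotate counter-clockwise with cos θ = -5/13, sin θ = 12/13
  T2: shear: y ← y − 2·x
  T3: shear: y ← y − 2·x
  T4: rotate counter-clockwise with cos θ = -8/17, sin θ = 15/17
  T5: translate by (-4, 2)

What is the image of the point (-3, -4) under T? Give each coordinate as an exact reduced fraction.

T(p) = (2632/221, 3531/221)

T1 rotate counter-clockwise with cos θ = -5/13, sin θ = 12/13: (-3, -4) → (63/13, -16/13)
T2 shear: y ← y − 2·x: (63/13, -16/13) → (63/13, -142/13)
T3 shear: y ← y − 2·x: (63/13, -142/13) → (63/13, -268/13)
T4 rotate counter-clockwise with cos θ = -8/17, sin θ = 15/17: (63/13, -268/13) → (3516/221, 3089/221)
T5 translate by (-4, 2): (3516/221, 3089/221) → (2632/221, 3531/221)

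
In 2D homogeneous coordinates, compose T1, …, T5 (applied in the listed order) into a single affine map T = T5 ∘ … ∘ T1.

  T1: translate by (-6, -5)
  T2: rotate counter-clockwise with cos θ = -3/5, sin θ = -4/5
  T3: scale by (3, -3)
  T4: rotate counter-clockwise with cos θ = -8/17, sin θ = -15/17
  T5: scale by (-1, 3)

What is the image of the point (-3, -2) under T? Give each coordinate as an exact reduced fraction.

T(p) = (2541/85, 4239/85)

T1 translate by (-6, -5): (-3, -2) → (-9, -7)
T2 rotate counter-clockwise with cos θ = -3/5, sin θ = -4/5: (-9, -7) → (-1/5, 57/5)
T3 scale by (3, -3): (-1/5, 57/5) → (-3/5, -171/5)
T4 rotate counter-clockwise with cos θ = -8/17, sin θ = -15/17: (-3/5, -171/5) → (-2541/85, 1413/85)
T5 scale by (-1, 3): (-2541/85, 1413/85) → (2541/85, 4239/85)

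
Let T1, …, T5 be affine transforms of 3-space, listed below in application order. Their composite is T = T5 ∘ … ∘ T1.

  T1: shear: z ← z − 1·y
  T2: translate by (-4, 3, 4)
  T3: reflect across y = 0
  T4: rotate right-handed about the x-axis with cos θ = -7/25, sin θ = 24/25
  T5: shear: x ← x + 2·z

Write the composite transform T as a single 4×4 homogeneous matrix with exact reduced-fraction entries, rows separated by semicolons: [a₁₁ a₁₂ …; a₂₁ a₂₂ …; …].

T = [1 -34/25 -14/25 -12; 0 31/25 -24/25 -3; 0 -17/25 -7/25 -4; 0 0 0 1]

T1 = [1 0 0 0; 0 1 0 0; 0 -1 1 0; 0 0 0 1]
T2·T1 = [1 0 0 -4; 0 1 0 3; 0 -1 1 4; 0 0 0 1]
T3·…·T1 = [1 0 0 -4; 0 -1 0 -3; 0 -1 1 4; 0 0 0 1]
T4·…·T1 = [1 0 0 -4; 0 31/25 -24/25 -3; 0 -17/25 -7/25 -4; 0 0 0 1]
T5·…·T1 = [1 -34/25 -14/25 -12; 0 31/25 -24/25 -3; 0 -17/25 -7/25 -4; 0 0 0 1]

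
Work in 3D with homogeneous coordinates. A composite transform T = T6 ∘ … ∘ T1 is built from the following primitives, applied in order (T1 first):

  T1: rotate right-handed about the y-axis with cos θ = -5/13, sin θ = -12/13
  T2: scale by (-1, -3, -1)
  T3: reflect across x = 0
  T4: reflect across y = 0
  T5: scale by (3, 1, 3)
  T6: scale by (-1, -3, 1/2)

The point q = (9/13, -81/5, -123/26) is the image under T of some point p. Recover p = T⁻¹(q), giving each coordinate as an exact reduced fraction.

p = (3, 9/5, -1)

T1 = [-5/13 0 -12/13 0; 0 1 0 0; 12/13 0 -5/13 0; 0 0 0 1]
T2·T1 = [5/13 0 12/13 0; 0 -3 0 0; -12/13 0 5/13 0; 0 0 0 1]
T3·…·T1 = [-5/13 0 -12/13 0; 0 -3 0 0; -12/13 0 5/13 0; 0 0 0 1]
T4·…·T1 = [-5/13 0 -12/13 0; 0 3 0 0; -12/13 0 5/13 0; 0 0 0 1]
T5·…·T1 = [-15/13 0 -36/13 0; 0 3 0 0; -36/13 0 15/13 0; 0 0 0 1]
T6·…·T1 = [15/13 0 36/13 0; 0 -9 0 0; -18/13 0 15/26 0; 0 0 0 1]
det M = -81/2; M⁻¹ = [5/39 0 -8/13 0; 0 -1/9 0 0; 4/13 0 10/39 0; 0 0 0 1]
M⁻¹ · (9/13, -81/5, -123/26)ᵀ = (3, 9/5, -1)ᵀ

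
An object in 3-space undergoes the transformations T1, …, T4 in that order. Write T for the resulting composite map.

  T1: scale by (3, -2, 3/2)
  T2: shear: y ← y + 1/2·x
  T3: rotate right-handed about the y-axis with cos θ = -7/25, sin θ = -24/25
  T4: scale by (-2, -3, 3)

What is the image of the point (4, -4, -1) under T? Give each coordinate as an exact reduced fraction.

T(p) = (96/25, -42, 1791/50)

T1 scale by (3, -2, 3/2): (4, -4, -1) → (12, 8, -3/2)
T2 shear: y ← y + 1/2·x: (12, 8, -3/2) → (12, 14, -3/2)
T3 rotate right-handed about the y-axis with cos θ = -7/25, sin θ = -24/25: (12, 14, -3/2) → (-48/25, 14, 597/50)
T4 scale by (-2, -3, 3): (-48/25, 14, 597/50) → (96/25, -42, 1791/50)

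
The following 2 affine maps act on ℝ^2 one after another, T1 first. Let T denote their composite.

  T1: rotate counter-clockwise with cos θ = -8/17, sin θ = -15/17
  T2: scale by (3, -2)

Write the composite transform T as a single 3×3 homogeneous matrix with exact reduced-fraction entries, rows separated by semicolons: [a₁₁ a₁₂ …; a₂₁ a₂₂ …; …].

T1 = [-8/17 15/17 0; -15/17 -8/17 0; 0 0 1]
T2·T1 = [-24/17 45/17 0; 30/17 16/17 0; 0 0 1]

T = [-24/17 45/17 0; 30/17 16/17 0; 0 0 1]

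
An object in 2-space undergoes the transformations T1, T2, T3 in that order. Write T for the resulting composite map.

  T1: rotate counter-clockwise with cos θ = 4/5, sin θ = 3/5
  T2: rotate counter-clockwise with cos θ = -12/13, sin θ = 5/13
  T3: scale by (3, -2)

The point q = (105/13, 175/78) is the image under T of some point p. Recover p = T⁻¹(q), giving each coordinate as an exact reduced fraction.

T1 = [4/5 -3/5 0; 3/5 4/5 0; 0 0 1]
T2·T1 = [-63/65 16/65 0; -16/65 -63/65 0; 0 0 1]
T3·…·T1 = [-189/65 48/65 0; 32/65 126/65 0; 0 0 1]
det M = -6; M⁻¹ = [-21/65 8/65 0; 16/195 63/130 0; 0 0 1]
M⁻¹ · (105/13, 175/78)ᵀ = (-7/3, 7/4)ᵀ

p = (-7/3, 7/4)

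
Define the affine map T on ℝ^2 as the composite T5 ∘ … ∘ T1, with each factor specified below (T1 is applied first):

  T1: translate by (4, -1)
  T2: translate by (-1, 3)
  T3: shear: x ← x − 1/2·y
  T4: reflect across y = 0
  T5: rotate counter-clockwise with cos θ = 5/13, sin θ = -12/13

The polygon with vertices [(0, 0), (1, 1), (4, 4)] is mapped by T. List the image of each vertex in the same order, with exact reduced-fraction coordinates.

image vertices: (-14/13, -34/13), (-47/26, -45/13), (-4, -6)

T1 translate by (4, -1): (0, 0) → (4, -1); (1, 1) → (5, 0); (4, 4) → (8, 3)
T2 translate by (-1, 3): (4, -1) → (3, 2); (5, 0) → (4, 3); (8, 3) → (7, 6)
T3 shear: x ← x − 1/2·y: (3, 2) → (2, 2); (4, 3) → (5/2, 3); (7, 6) → (4, 6)
T4 reflect across y = 0: (2, 2) → (2, -2); (5/2, 3) → (5/2, -3); (4, 6) → (4, -6)
T5 rotate counter-clockwise with cos θ = 5/13, sin θ = -12/13: (2, -2) → (-14/13, -34/13); (5/2, -3) → (-47/26, -45/13); (4, -6) → (-4, -6)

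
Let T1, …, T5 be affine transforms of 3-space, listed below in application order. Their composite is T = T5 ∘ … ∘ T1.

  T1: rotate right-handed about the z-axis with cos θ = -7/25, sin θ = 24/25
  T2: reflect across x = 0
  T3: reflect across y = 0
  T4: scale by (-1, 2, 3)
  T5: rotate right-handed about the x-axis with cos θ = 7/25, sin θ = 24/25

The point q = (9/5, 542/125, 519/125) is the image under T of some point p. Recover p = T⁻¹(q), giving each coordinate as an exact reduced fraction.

T1 = [-7/25 -24/25 0 0; 24/25 -7/25 0 0; 0 0 1 0; 0 0 0 1]
T2·T1 = [7/25 24/25 0 0; 24/25 -7/25 0 0; 0 0 1 0; 0 0 0 1]
T3·…·T1 = [7/25 24/25 0 0; -24/25 7/25 0 0; 0 0 1 0; 0 0 0 1]
T4·…·T1 = [-7/25 -24/25 0 0; -48/25 14/25 0 0; 0 0 3 0; 0 0 0 1]
T5·…·T1 = [-7/25 -24/25 0 0; -336/625 98/625 -72/25 0; -1152/625 336/625 21/25 0; 0 0 0 1]
det M = -6; M⁻¹ = [-7/25 -84/625 -288/625 0; -24/25 49/1250 84/625 0; 0 -8/25 7/75 0; 0 0 0 1]
M⁻¹ · (9/5, 542/125, 519/125)ᵀ = (-3, -1, -1)ᵀ

p = (-3, -1, -1)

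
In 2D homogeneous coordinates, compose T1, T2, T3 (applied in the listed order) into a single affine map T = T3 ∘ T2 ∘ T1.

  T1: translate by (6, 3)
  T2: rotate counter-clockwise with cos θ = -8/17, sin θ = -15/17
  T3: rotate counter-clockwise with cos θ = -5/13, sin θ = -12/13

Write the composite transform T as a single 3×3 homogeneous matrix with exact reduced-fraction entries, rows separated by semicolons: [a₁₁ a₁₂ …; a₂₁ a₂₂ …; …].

T = [-140/221 -171/221 -1353/221; 171/221 -140/221 606/221; 0 0 1]

T1 = [1 0 6; 0 1 3; 0 0 1]
T2·T1 = [-8/17 15/17 -3/17; -15/17 -8/17 -114/17; 0 0 1]
T3·…·T1 = [-140/221 -171/221 -1353/221; 171/221 -140/221 606/221; 0 0 1]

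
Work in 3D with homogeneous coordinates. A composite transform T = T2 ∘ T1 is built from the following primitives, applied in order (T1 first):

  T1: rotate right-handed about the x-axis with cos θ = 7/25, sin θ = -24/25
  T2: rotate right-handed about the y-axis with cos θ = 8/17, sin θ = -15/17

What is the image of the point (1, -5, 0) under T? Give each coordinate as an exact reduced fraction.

T1 rotate right-handed about the x-axis with cos θ = 7/25, sin θ = -24/25: (1, -5, 0) → (1, -7/5, 24/5)
T2 rotate right-handed about the y-axis with cos θ = 8/17, sin θ = -15/17: (1, -7/5, 24/5) → (-64/17, -7/5, 267/85)

T(p) = (-64/17, -7/5, 267/85)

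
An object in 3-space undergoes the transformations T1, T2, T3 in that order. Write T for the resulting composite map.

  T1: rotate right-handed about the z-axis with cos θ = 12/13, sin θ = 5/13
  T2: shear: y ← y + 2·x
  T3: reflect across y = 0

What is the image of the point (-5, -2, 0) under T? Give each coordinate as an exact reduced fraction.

T1 rotate right-handed about the z-axis with cos θ = 12/13, sin θ = 5/13: (-5, -2, 0) → (-50/13, -49/13, 0)
T2 shear: y ← y + 2·x: (-50/13, -49/13, 0) → (-50/13, -149/13, 0)
T3 reflect across y = 0: (-50/13, -149/13, 0) → (-50/13, 149/13, 0)

T(p) = (-50/13, 149/13, 0)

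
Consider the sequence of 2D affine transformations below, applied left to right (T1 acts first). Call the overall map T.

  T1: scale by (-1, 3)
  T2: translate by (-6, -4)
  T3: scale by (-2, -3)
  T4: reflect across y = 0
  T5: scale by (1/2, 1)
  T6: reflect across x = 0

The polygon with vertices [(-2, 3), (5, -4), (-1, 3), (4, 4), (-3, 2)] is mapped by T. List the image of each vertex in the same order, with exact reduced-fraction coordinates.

T1 scale by (-1, 3): (-2, 3) → (2, 9); (5, -4) → (-5, -12); (-1, 3) → (1, 9); (4, 4) → (-4, 12); (-3, 2) → (3, 6)
T2 translate by (-6, -4): (2, 9) → (-4, 5); (-5, -12) → (-11, -16); (1, 9) → (-5, 5); (-4, 12) → (-10, 8); (3, 6) → (-3, 2)
T3 scale by (-2, -3): (-4, 5) → (8, -15); (-11, -16) → (22, 48); (-5, 5) → (10, -15); (-10, 8) → (20, -24); (-3, 2) → (6, -6)
T4 reflect across y = 0: (8, -15) → (8, 15); (22, 48) → (22, -48); (10, -15) → (10, 15); (20, -24) → (20, 24); (6, -6) → (6, 6)
T5 scale by (1/2, 1): (8, 15) → (4, 15); (22, -48) → (11, -48); (10, 15) → (5, 15); (20, 24) → (10, 24); (6, 6) → (3, 6)
T6 reflect across x = 0: (4, 15) → (-4, 15); (11, -48) → (-11, -48); (5, 15) → (-5, 15); (10, 24) → (-10, 24); (3, 6) → (-3, 6)

image vertices: (-4, 15), (-11, -48), (-5, 15), (-10, 24), (-3, 6)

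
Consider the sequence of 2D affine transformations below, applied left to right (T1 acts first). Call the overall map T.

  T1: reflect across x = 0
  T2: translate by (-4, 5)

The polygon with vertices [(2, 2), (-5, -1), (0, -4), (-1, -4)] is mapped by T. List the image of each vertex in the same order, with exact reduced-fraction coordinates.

T1 reflect across x = 0: (2, 2) → (-2, 2); (-5, -1) → (5, -1); (0, -4) → (0, -4); (-1, -4) → (1, -4)
T2 translate by (-4, 5): (-2, 2) → (-6, 7); (5, -1) → (1, 4); (0, -4) → (-4, 1); (1, -4) → (-3, 1)

image vertices: (-6, 7), (1, 4), (-4, 1), (-3, 1)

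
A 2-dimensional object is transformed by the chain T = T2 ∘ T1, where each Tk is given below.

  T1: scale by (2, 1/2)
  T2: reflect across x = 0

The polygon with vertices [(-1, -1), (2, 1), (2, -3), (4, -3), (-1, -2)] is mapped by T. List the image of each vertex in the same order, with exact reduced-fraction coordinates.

image vertices: (2, -1/2), (-4, 1/2), (-4, -3/2), (-8, -3/2), (2, -1)

T1 scale by (2, 1/2): (-1, -1) → (-2, -1/2); (2, 1) → (4, 1/2); (2, -3) → (4, -3/2); (4, -3) → (8, -3/2); (-1, -2) → (-2, -1)
T2 reflect across x = 0: (-2, -1/2) → (2, -1/2); (4, 1/2) → (-4, 1/2); (4, -3/2) → (-4, -3/2); (8, -3/2) → (-8, -3/2); (-2, -1) → (2, -1)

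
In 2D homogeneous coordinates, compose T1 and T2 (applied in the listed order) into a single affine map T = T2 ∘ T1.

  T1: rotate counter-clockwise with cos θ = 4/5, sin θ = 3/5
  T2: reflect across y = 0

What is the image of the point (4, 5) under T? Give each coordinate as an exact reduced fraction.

T(p) = (1/5, -32/5)

T1 rotate counter-clockwise with cos θ = 4/5, sin θ = 3/5: (4, 5) → (1/5, 32/5)
T2 reflect across y = 0: (1/5, 32/5) → (1/5, -32/5)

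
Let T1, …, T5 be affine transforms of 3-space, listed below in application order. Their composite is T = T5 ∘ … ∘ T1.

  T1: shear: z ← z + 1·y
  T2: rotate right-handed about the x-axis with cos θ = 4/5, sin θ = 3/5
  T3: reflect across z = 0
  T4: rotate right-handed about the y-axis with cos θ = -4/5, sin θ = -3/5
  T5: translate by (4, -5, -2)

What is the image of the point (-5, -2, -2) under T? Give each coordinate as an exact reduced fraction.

T1 shear: z ← z + 1·y: (-5, -2, -2) → (-5, -2, -4)
T2 rotate right-handed about the x-axis with cos θ = 4/5, sin θ = 3/5: (-5, -2, -4) → (-5, 4/5, -22/5)
T3 reflect across z = 0: (-5, 4/5, -22/5) → (-5, 4/5, 22/5)
T4 rotate right-handed about the y-axis with cos θ = -4/5, sin θ = -3/5: (-5, 4/5, 22/5) → (34/25, 4/5, -163/25)
T5 translate by (4, -5, -2): (34/25, 4/5, -163/25) → (134/25, -21/5, -213/25)

T(p) = (134/25, -21/5, -213/25)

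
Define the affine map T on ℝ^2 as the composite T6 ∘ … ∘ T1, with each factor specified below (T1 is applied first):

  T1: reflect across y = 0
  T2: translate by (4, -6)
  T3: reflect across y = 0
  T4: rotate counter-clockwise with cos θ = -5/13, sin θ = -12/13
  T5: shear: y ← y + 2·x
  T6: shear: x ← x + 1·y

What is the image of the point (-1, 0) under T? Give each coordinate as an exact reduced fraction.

T(p) = (105/13, 48/13)

T1 reflect across y = 0: (-1, 0) → (-1, 0)
T2 translate by (4, -6): (-1, 0) → (3, -6)
T3 reflect across y = 0: (3, -6) → (3, 6)
T4 rotate counter-clockwise with cos θ = -5/13, sin θ = -12/13: (3, 6) → (57/13, -66/13)
T5 shear: y ← y + 2·x: (57/13, -66/13) → (57/13, 48/13)
T6 shear: x ← x + 1·y: (57/13, 48/13) → (105/13, 48/13)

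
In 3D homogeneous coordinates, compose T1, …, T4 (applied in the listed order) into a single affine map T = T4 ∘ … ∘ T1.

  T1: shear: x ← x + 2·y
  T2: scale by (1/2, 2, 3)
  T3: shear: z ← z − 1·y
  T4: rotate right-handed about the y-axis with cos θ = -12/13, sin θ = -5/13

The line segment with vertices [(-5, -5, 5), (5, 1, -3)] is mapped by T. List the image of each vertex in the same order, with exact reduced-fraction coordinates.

image vertices: (-35/13, -10, -675/26), (1, 2, 23/2)

T1 shear: x ← x + 2·y: (-5, -5, 5) → (-15, -5, 5); (5, 1, -3) → (7, 1, -3)
T2 scale by (1/2, 2, 3): (-15, -5, 5) → (-15/2, -10, 15); (7, 1, -3) → (7/2, 2, -9)
T3 shear: z ← z − 1·y: (-15/2, -10, 15) → (-15/2, -10, 25); (7/2, 2, -9) → (7/2, 2, -11)
T4 rotate right-handed about the y-axis with cos θ = -12/13, sin θ = -5/13: (-15/2, -10, 25) → (-35/13, -10, -675/26); (7/2, 2, -11) → (1, 2, 23/2)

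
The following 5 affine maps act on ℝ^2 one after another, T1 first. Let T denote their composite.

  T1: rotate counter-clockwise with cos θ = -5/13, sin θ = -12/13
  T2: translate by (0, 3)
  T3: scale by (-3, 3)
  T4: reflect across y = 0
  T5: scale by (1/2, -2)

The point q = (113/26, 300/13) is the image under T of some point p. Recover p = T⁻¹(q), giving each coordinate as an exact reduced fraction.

p = (1/3, -3)

T1 = [-5/13 12/13 0; -12/13 -5/13 0; 0 0 1]
T2·T1 = [-5/13 12/13 0; -12/13 -5/13 3; 0 0 1]
T3·…·T1 = [15/13 -36/13 0; -36/13 -15/13 9; 0 0 1]
T4·…·T1 = [15/13 -36/13 0; 36/13 15/13 -9; 0 0 1]
T5·…·T1 = [15/26 -18/13 0; -72/13 -30/13 18; 0 0 1]
det M = -9; M⁻¹ = [10/39 -2/13 36/13; -8/13 -5/78 15/13; 0 0 1]
M⁻¹ · (113/26, 300/13)ᵀ = (1/3, -3)ᵀ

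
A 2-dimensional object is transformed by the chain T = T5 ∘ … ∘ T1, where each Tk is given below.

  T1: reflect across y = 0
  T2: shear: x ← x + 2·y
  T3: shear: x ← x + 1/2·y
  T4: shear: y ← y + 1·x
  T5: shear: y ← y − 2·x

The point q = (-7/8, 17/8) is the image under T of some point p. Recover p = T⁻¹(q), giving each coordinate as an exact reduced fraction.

T1 = [1 0 0; 0 -1 0; 0 0 1]
T2·T1 = [1 -2 0; 0 -1 0; 0 0 1]
T3·…·T1 = [1 -5/2 0; 0 -1 0; 0 0 1]
T4·…·T1 = [1 -5/2 0; 1 -7/2 0; 0 0 1]
T5·…·T1 = [1 -5/2 0; -1 3/2 0; 0 0 1]
det M = -1; M⁻¹ = [-3/2 -5/2 0; -1 -1 0; 0 0 1]
M⁻¹ · (-7/8, 17/8)ᵀ = (-4, -5/4)ᵀ

p = (-4, -5/4)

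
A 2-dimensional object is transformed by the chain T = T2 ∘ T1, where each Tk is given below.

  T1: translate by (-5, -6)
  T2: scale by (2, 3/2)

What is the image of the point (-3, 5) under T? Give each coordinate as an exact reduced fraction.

T1 translate by (-5, -6): (-3, 5) → (-8, -1)
T2 scale by (2, 3/2): (-8, -1) → (-16, -3/2)

T(p) = (-16, -3/2)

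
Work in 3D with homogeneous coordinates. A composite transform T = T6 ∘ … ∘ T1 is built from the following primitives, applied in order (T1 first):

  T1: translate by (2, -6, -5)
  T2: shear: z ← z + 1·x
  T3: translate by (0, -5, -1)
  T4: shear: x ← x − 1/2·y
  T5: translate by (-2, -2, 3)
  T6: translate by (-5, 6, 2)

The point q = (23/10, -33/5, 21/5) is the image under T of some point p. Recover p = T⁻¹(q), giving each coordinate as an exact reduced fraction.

p = (2, 2/5, 6/5)

T1 = [1 0 0 2; 0 1 0 -6; 0 0 1 -5; 0 0 0 1]
T2·T1 = [1 0 0 2; 0 1 0 -6; 1 0 1 -3; 0 0 0 1]
T3·…·T1 = [1 0 0 2; 0 1 0 -11; 1 0 1 -4; 0 0 0 1]
T4·…·T1 = [1 -1/2 0 15/2; 0 1 0 -11; 1 0 1 -4; 0 0 0 1]
T5·…·T1 = [1 -1/2 0 11/2; 0 1 0 -13; 1 0 1 -1; 0 0 0 1]
T6·…·T1 = [1 -1/2 0 1/2; 0 1 0 -7; 1 0 1 1; 0 0 0 1]
det M = 1; M⁻¹ = [1 1/2 0 3; 0 1 0 7; -1 -1/2 1 -4; 0 0 0 1]
M⁻¹ · (23/10, -33/5, 21/5)ᵀ = (2, 2/5, 6/5)ᵀ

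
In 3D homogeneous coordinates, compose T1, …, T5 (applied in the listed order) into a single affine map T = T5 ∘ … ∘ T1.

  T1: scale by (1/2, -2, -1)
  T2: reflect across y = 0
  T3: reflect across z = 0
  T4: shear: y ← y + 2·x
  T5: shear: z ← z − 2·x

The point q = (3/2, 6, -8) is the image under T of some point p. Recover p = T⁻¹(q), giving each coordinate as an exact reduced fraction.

p = (3, 3/2, -5)

T1 = [1/2 0 0 0; 0 -2 0 0; 0 0 -1 0; 0 0 0 1]
T2·T1 = [1/2 0 0 0; 0 2 0 0; 0 0 -1 0; 0 0 0 1]
T3·…·T1 = [1/2 0 0 0; 0 2 0 0; 0 0 1 0; 0 0 0 1]
T4·…·T1 = [1/2 0 0 0; 1 2 0 0; 0 0 1 0; 0 0 0 1]
T5·…·T1 = [1/2 0 0 0; 1 2 0 0; -1 0 1 0; 0 0 0 1]
det M = 1; M⁻¹ = [2 0 0 0; -1 1/2 0 0; 2 0 1 0; 0 0 0 1]
M⁻¹ · (3/2, 6, -8)ᵀ = (3, 3/2, -5)ᵀ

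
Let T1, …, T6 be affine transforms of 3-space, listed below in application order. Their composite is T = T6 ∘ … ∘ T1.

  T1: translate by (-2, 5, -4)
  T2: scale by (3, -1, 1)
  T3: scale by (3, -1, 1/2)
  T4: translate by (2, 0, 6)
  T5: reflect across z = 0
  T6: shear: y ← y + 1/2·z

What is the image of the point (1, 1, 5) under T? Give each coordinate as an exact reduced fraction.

T(p) = (-7, 11/4, -13/2)

T1 translate by (-2, 5, -4): (1, 1, 5) → (-1, 6, 1)
T2 scale by (3, -1, 1): (-1, 6, 1) → (-3, -6, 1)
T3 scale by (3, -1, 1/2): (-3, -6, 1) → (-9, 6, 1/2)
T4 translate by (2, 0, 6): (-9, 6, 1/2) → (-7, 6, 13/2)
T5 reflect across z = 0: (-7, 6, 13/2) → (-7, 6, -13/2)
T6 shear: y ← y + 1/2·z: (-7, 6, -13/2) → (-7, 11/4, -13/2)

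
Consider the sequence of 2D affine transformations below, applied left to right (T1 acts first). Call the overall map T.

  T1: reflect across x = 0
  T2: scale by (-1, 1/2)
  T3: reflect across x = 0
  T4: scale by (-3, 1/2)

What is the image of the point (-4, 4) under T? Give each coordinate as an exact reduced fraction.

T(p) = (-12, 1)

T1 reflect across x = 0: (-4, 4) → (4, 4)
T2 scale by (-1, 1/2): (4, 4) → (-4, 2)
T3 reflect across x = 0: (-4, 2) → (4, 2)
T4 scale by (-3, 1/2): (4, 2) → (-12, 1)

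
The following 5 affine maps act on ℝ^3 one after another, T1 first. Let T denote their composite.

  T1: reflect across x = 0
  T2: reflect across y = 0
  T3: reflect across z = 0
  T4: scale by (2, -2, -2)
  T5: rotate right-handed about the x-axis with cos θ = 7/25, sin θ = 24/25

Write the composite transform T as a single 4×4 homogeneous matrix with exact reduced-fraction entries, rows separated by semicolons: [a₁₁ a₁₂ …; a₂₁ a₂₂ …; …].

T1 = [-1 0 0 0; 0 1 0 0; 0 0 1 0; 0 0 0 1]
T2·T1 = [-1 0 0 0; 0 -1 0 0; 0 0 1 0; 0 0 0 1]
T3·…·T1 = [-1 0 0 0; 0 -1 0 0; 0 0 -1 0; 0 0 0 1]
T4·…·T1 = [-2 0 0 0; 0 2 0 0; 0 0 2 0; 0 0 0 1]
T5·…·T1 = [-2 0 0 0; 0 14/25 -48/25 0; 0 48/25 14/25 0; 0 0 0 1]

T = [-2 0 0 0; 0 14/25 -48/25 0; 0 48/25 14/25 0; 0 0 0 1]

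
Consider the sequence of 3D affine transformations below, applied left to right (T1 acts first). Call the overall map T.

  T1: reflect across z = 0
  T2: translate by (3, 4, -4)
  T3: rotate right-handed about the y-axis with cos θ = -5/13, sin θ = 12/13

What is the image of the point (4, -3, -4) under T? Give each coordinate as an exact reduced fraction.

T1 reflect across z = 0: (4, -3, -4) → (4, -3, 4)
T2 translate by (3, 4, -4): (4, -3, 4) → (7, 1, 0)
T3 rotate right-handed about the y-axis with cos θ = -5/13, sin θ = 12/13: (7, 1, 0) → (-35/13, 1, -84/13)

T(p) = (-35/13, 1, -84/13)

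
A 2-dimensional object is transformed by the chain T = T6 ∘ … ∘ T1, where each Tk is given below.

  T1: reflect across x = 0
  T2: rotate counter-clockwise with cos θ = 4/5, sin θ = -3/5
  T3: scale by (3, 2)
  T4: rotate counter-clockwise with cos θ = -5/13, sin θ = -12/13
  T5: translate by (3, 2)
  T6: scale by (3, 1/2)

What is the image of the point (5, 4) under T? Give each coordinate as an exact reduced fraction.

T(p) = (3177/65, 54/65)

T1 reflect across x = 0: (5, 4) → (-5, 4)
T2 rotate counter-clockwise with cos θ = 4/5, sin θ = -3/5: (-5, 4) → (-8/5, 31/5)
T3 scale by (3, 2): (-8/5, 31/5) → (-24/5, 62/5)
T4 rotate counter-clockwise with cos θ = -5/13, sin θ = -12/13: (-24/5, 62/5) → (864/65, -22/65)
T5 translate by (3, 2): (864/65, -22/65) → (1059/65, 108/65)
T6 scale by (3, 1/2): (1059/65, 108/65) → (3177/65, 54/65)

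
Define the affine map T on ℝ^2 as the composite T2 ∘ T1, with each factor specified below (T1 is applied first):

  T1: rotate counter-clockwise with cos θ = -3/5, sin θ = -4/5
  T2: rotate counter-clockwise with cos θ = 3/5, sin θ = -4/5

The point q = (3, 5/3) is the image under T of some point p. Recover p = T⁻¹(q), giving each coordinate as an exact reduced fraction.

p = (-3, -5/3)

T1 = [-3/5 4/5 0; -4/5 -3/5 0; 0 0 1]
T2·T1 = [-1 0 0; 0 -1 0; 0 0 1]
det M = 1; M⁻¹ = [-1 0 0; 0 -1 0; 0 0 1]
M⁻¹ · (3, 5/3)ᵀ = (-3, -5/3)ᵀ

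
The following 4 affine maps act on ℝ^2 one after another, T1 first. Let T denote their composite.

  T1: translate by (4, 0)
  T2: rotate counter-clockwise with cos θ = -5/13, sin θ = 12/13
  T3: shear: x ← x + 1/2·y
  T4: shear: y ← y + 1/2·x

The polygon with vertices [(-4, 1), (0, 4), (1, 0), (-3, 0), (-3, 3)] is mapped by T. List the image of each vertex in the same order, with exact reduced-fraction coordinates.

T1 translate by (4, 0): (-4, 1) → (0, 1); (0, 4) → (4, 4); (1, 0) → (5, 0); (-3, 0) → (1, 0); (-3, 3) → (1, 3)
T2 rotate counter-clockwise with cos θ = -5/13, sin θ = 12/13: (0, 1) → (-12/13, -5/13); (4, 4) → (-68/13, 28/13); (5, 0) → (-25/13, 60/13); (1, 0) → (-5/13, 12/13); (1, 3) → (-41/13, -3/13)
T3 shear: x ← x + 1/2·y: (-12/13, -5/13) → (-29/26, -5/13); (-68/13, 28/13) → (-54/13, 28/13); (-25/13, 60/13) → (5/13, 60/13); (-5/13, 12/13) → (1/13, 12/13); (-41/13, -3/13) → (-85/26, -3/13)
T4 shear: y ← y + 1/2·x: (-29/26, -5/13) → (-29/26, -49/52); (-54/13, 28/13) → (-54/13, 1/13); (5/13, 60/13) → (5/13, 125/26); (1/13, 12/13) → (1/13, 25/26); (-85/26, -3/13) → (-85/26, -97/52)

image vertices: (-29/26, -49/52), (-54/13, 1/13), (5/13, 125/26), (1/13, 25/26), (-85/26, -97/52)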